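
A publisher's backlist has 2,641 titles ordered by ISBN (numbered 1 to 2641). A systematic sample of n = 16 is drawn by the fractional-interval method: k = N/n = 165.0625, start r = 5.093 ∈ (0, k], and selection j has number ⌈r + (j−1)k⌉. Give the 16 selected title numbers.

j=1: r + 0k = 5.093 → ⌈·⌉ = 6
j=2: r + 1k = 170.1555 → ⌈·⌉ = 171
j=3: r + 2k = 335.218 → ⌈·⌉ = 336
j=4: r + 3k = 500.2805 → ⌈·⌉ = 501
j=5: r + 4k = 665.343 → ⌈·⌉ = 666
j=6: r + 5k = 830.4055 → ⌈·⌉ = 831
j=7: r + 6k = 995.468 → ⌈·⌉ = 996
j=8: r + 7k = 1160.5305 → ⌈·⌉ = 1161
j=9: r + 8k = 1325.593 → ⌈·⌉ = 1326
j=10: r + 9k = 1490.6555 → ⌈·⌉ = 1491
j=11: r + 10k = 1655.718 → ⌈·⌉ = 1656
j=12: r + 11k = 1820.7805 → ⌈·⌉ = 1821
j=13: r + 12k = 1985.843 → ⌈·⌉ = 1986
j=14: r + 13k = 2150.9055 → ⌈·⌉ = 2151
j=15: r + 14k = 2315.968 → ⌈·⌉ = 2316
j=16: r + 15k = 2481.0305 → ⌈·⌉ = 2482

6, 171, 336, 501, 666, 831, 996, 1161, 1326, 1491, 1656, 1821, 1986, 2151, 2316, 2482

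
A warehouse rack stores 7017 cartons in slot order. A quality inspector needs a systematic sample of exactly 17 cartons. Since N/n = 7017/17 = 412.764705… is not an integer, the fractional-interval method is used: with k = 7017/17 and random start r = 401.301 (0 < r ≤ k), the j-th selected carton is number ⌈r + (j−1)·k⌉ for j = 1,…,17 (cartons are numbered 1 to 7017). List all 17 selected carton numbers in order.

402, 815, 1227, 1640, 2053, 2466, 2878, 3291, 3704, 4117, 4529, 4942, 5355, 5768, 6181, 6593, 7006

j=1: r + 0k = 401.301 → ⌈·⌉ = 402
j=2: r + 1k = 814.065705… → ⌈·⌉ = 815
j=3: r + 2k = 1226.830411… → ⌈·⌉ = 1227
j=4: r + 3k = 1639.595117… → ⌈·⌉ = 1640
j=5: r + 4k = 2052.359823… → ⌈·⌉ = 2053
j=6: r + 5k = 2465.124529… → ⌈·⌉ = 2466
j=7: r + 6k = 2877.889235… → ⌈·⌉ = 2878
j=8: r + 7k = 3290.653941… → ⌈·⌉ = 3291
j=9: r + 8k = 3703.418647… → ⌈·⌉ = 3704
j=10: r + 9k = 4116.183352… → ⌈·⌉ = 4117
j=11: r + 10k = 4528.948058… → ⌈·⌉ = 4529
j=12: r + 11k = 4941.712764… → ⌈·⌉ = 4942
j=13: r + 12k = 5354.477470… → ⌈·⌉ = 5355
j=14: r + 13k = 5767.242176… → ⌈·⌉ = 5768
j=15: r + 14k = 6180.006882… → ⌈·⌉ = 6181
j=16: r + 15k = 6592.771588… → ⌈·⌉ = 6593
j=17: r + 16k = 7005.536294… → ⌈·⌉ = 7006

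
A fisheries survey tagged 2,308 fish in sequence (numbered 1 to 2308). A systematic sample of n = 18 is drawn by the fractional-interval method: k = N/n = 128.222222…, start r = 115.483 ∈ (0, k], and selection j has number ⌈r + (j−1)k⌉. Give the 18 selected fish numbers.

116, 244, 372, 501, 629, 757, 885, 1014, 1142, 1270, 1398, 1526, 1655, 1783, 1911, 2039, 2168, 2296

j=1: r + 0k = 115.483 → ⌈·⌉ = 116
j=2: r + 1k = 243.705222… → ⌈·⌉ = 244
j=3: r + 2k = 371.927444… → ⌈·⌉ = 372
j=4: r + 3k = 500.149666… → ⌈·⌉ = 501
j=5: r + 4k = 628.371888… → ⌈·⌉ = 629
j=6: r + 5k = 756.594111… → ⌈·⌉ = 757
j=7: r + 6k = 884.816333… → ⌈·⌉ = 885
j=8: r + 7k = 1013.038555… → ⌈·⌉ = 1014
j=9: r + 8k = 1141.260777… → ⌈·⌉ = 1142
j=10: r + 9k = 1269.483 → ⌈·⌉ = 1270
j=11: r + 10k = 1397.705222… → ⌈·⌉ = 1398
j=12: r + 11k = 1525.927444… → ⌈·⌉ = 1526
j=13: r + 12k = 1654.149666… → ⌈·⌉ = 1655
j=14: r + 13k = 1782.371888… → ⌈·⌉ = 1783
j=15: r + 14k = 1910.594111… → ⌈·⌉ = 1911
j=16: r + 15k = 2038.816333… → ⌈·⌉ = 2039
j=17: r + 16k = 2167.038555… → ⌈·⌉ = 2168
j=18: r + 17k = 2295.260777… → ⌈·⌉ = 2296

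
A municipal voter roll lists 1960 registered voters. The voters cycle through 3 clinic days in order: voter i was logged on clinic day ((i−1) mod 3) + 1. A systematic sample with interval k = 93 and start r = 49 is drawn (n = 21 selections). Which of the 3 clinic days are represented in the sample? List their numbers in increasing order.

1

Consecutive selections differ by k = 93, so their clinic day numbers differ by 93 mod 3 = 0.
gcd(93, 3) = 3, so the sample visits 3/3 = 1 distinct residues mod 3.
Start 49 is clinic day 1; the clinic days hit are 1.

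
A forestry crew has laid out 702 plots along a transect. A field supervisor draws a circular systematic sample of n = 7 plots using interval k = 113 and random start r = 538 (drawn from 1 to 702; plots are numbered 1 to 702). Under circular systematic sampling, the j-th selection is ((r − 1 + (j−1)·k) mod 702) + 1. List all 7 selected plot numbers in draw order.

538, 651, 62, 175, 288, 401, 514

Selection 1: 538
Selection 2: 538 + 113 = 651
Selection 3: 651 + 113 = 764 → 764 − 702 = 62
Selection 4: 62 + 113 = 175
Selection 5: 175 + 113 = 288
Selection 6: 288 + 113 = 401
Selection 7: 401 + 113 = 514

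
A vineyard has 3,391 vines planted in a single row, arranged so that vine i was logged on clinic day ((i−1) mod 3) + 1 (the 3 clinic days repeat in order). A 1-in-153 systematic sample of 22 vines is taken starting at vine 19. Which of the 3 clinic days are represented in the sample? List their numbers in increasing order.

Consecutive selections differ by k = 153, so their clinic day numbers differ by 153 mod 3 = 0.
gcd(153, 3) = 3, so the sample visits 3/3 = 1 distinct residues mod 3.
Start 19 is clinic day 1; the clinic days hit are 1.

1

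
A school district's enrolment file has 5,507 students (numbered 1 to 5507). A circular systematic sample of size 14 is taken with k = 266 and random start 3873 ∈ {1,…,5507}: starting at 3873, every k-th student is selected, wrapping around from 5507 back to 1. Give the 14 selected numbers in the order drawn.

3873, 4139, 4405, 4671, 4937, 5203, 5469, 228, 494, 760, 1026, 1292, 1558, 1824

Selection 1: 3873
Selection 2: 3873 + 266 = 4139
Selection 3: 4139 + 266 = 4405
Selection 4: 4405 + 266 = 4671
Selection 5: 4671 + 266 = 4937
Selection 6: 4937 + 266 = 5203
Selection 7: 5203 + 266 = 5469
Selection 8: 5469 + 266 = 5735 → 5735 − 5507 = 228
Selection 9: 228 + 266 = 494
Selection 10: 494 + 266 = 760
Selection 11: 760 + 266 = 1026
Selection 12: 1026 + 266 = 1292
Selection 13: 1292 + 266 = 1558
Selection 14: 1558 + 266 = 1824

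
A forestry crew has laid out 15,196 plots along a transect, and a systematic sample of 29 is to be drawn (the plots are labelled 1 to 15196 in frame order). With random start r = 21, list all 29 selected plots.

k = N/n = 15196/29 = 524
plot 1: 21
plot 2: 21 + 524 = 545
plot 3: 545 + 524 = 1069
plot 4: 1069 + 524 = 1593
plot 5: 1593 + 524 = 2117
plot 6: 2117 + 524 = 2641
plot 7: 2641 + 524 = 3165
plot 8: 3165 + 524 = 3689
plot 9: 3689 + 524 = 4213
plot 10: 4213 + 524 = 4737
plot 11: 4737 + 524 = 5261
plot 12: 5261 + 524 = 5785
plot 13: 5785 + 524 = 6309
plot 14: 6309 + 524 = 6833
plot 15: 6833 + 524 = 7357
plot 16: 7357 + 524 = 7881
plot 17: 7881 + 524 = 8405
plot 18: 8405 + 524 = 8929
plot 19: 8929 + 524 = 9453
plot 20: 9453 + 524 = 9977
plot 21: 9977 + 524 = 10501
plot 22: 10501 + 524 = 11025
plot 23: 11025 + 524 = 11549
plot 24: 11549 + 524 = 12073
plot 25: 12073 + 524 = 12597
plot 26: 12597 + 524 = 13121
plot 27: 13121 + 524 = 13645
plot 28: 13645 + 524 = 14169
plot 29: 14169 + 524 = 14693

21, 545, 1069, 1593, 2117, 2641, 3165, 3689, 4213, 4737, 5261, 5785, 6309, 6833, 7357, 7881, 8405, 8929, 9453, 9977, 10501, 11025, 11549, 12073, 12597, 13121, 13645, 14169, 14693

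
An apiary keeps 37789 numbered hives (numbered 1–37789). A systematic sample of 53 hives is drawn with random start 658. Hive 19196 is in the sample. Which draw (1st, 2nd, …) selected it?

k = 37789/53 = 713
position = (19196 − 658)/713 + 1 = 18538/713 + 1 = 26 + 1 = 27

27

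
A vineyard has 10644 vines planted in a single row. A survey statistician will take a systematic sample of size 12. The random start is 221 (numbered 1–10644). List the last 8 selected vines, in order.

k = N/n = 10644/12 = 887
5th selection = 221 + 4×887 = 3769
6th: 3769 + 887 = 4656
7th: 4656 + 887 = 5543
8th: 5543 + 887 = 6430
9th: 6430 + 887 = 7317
10th: 7317 + 887 = 8204
11th: 8204 + 887 = 9091
12th: 9091 + 887 = 9978

3769, 4656, 5543, 6430, 7317, 8204, 9091, 9978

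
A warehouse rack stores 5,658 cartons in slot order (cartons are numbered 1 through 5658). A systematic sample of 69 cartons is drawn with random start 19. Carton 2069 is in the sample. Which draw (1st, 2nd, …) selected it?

k = 5658/69 = 82
position = (2069 − 19)/82 + 1 = 2050/82 + 1 = 25 + 1 = 26

26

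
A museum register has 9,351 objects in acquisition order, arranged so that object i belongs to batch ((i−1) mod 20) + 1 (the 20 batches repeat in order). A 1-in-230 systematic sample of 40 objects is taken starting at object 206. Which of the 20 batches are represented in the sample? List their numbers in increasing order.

6, 16

Consecutive selections differ by k = 230, so their batch numbers differ by 230 mod 20 = 10.
gcd(230, 20) = 10, so the sample visits 20/10 = 2 distinct residues mod 20.
Start 206 is batch 6; the batches hit are 6, 16.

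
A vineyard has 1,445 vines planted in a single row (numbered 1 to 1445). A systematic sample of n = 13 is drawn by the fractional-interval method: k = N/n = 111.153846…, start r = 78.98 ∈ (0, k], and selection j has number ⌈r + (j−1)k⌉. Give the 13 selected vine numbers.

j=1: r + 0k = 78.98 → ⌈·⌉ = 79
j=2: r + 1k = 190.133846… → ⌈·⌉ = 191
j=3: r + 2k = 301.287692… → ⌈·⌉ = 302
j=4: r + 3k = 412.441538… → ⌈·⌉ = 413
j=5: r + 4k = 523.595384… → ⌈·⌉ = 524
j=6: r + 5k = 634.749230… → ⌈·⌉ = 635
j=7: r + 6k = 745.903076… → ⌈·⌉ = 746
j=8: r + 7k = 857.056923… → ⌈·⌉ = 858
j=9: r + 8k = 968.210769… → ⌈·⌉ = 969
j=10: r + 9k = 1079.364615… → ⌈·⌉ = 1080
j=11: r + 10k = 1190.518461… → ⌈·⌉ = 1191
j=12: r + 11k = 1301.672307… → ⌈·⌉ = 1302
j=13: r + 12k = 1412.826153… → ⌈·⌉ = 1413

79, 191, 302, 413, 524, 635, 746, 858, 969, 1080, 1191, 1302, 1413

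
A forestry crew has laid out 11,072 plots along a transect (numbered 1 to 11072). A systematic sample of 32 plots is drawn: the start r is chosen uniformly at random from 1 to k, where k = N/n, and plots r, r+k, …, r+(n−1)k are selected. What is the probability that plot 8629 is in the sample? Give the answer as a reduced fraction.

k = 11072/32 = 346.
Plot 8629 is selected iff r ≡ 8629 (mod 346); exactly one such r in {1,…,346}.
Inclusion probability = 1/346.

1/346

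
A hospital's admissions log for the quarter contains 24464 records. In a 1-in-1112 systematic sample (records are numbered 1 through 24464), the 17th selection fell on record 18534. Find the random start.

k = 1112
r = 18534 − (17−1)×1112 = 18534 − 17792 = 742

742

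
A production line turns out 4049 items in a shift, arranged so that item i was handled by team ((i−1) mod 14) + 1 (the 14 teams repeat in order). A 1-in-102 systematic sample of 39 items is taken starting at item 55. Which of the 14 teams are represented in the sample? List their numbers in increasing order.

Consecutive selections differ by k = 102, so their team numbers differ by 102 mod 14 = 4.
gcd(102, 14) = 2, so the sample visits 14/2 = 7 distinct residues mod 14.
Start 55 is team 13; the teams hit are 1, 3, 5, 7, 9, 11, 13.

1, 3, 5, 7, 9, 11, 13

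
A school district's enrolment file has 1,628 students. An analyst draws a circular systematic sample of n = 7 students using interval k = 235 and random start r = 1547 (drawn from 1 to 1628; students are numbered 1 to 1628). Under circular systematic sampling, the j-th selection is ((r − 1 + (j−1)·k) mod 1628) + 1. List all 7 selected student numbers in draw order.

1547, 154, 389, 624, 859, 1094, 1329

Selection 1: 1547
Selection 2: 1547 + 235 = 1782 → 1782 − 1628 = 154
Selection 3: 154 + 235 = 389
Selection 4: 389 + 235 = 624
Selection 5: 624 + 235 = 859
Selection 6: 859 + 235 = 1094
Selection 7: 1094 + 235 = 1329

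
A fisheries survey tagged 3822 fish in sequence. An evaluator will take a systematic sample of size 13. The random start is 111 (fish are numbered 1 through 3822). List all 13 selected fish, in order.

111, 405, 699, 993, 1287, 1581, 1875, 2169, 2463, 2757, 3051, 3345, 3639

k = N/n = 3822/13 = 294
fish 1: 111
fish 2: 111 + 294 = 405
fish 3: 405 + 294 = 699
fish 4: 699 + 294 = 993
fish 5: 993 + 294 = 1287
fish 6: 1287 + 294 = 1581
fish 7: 1581 + 294 = 1875
fish 8: 1875 + 294 = 2169
fish 9: 2169 + 294 = 2463
fish 10: 2463 + 294 = 2757
fish 11: 2757 + 294 = 3051
fish 12: 3051 + 294 = 3345
fish 13: 3345 + 294 = 3639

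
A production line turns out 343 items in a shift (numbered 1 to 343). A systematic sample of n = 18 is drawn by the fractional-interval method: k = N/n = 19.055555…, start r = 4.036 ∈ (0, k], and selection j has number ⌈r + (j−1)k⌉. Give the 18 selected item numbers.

j=1: r + 0k = 4.036 → ⌈·⌉ = 5
j=2: r + 1k = 23.091555… → ⌈·⌉ = 24
j=3: r + 2k = 42.147111… → ⌈·⌉ = 43
j=4: r + 3k = 61.202666… → ⌈·⌉ = 62
j=5: r + 4k = 80.258222… → ⌈·⌉ = 81
j=6: r + 5k = 99.313777… → ⌈·⌉ = 100
j=7: r + 6k = 118.369333… → ⌈·⌉ = 119
j=8: r + 7k = 137.424888… → ⌈·⌉ = 138
j=9: r + 8k = 156.480444… → ⌈·⌉ = 157
j=10: r + 9k = 175.536 → ⌈·⌉ = 176
j=11: r + 10k = 194.591555… → ⌈·⌉ = 195
j=12: r + 11k = 213.647111… → ⌈·⌉ = 214
j=13: r + 12k = 232.702666… → ⌈·⌉ = 233
j=14: r + 13k = 251.758222… → ⌈·⌉ = 252
j=15: r + 14k = 270.813777… → ⌈·⌉ = 271
j=16: r + 15k = 289.869333… → ⌈·⌉ = 290
j=17: r + 16k = 308.924888… → ⌈·⌉ = 309
j=18: r + 17k = 327.980444… → ⌈·⌉ = 328

5, 24, 43, 62, 81, 100, 119, 138, 157, 176, 195, 214, 233, 252, 271, 290, 309, 328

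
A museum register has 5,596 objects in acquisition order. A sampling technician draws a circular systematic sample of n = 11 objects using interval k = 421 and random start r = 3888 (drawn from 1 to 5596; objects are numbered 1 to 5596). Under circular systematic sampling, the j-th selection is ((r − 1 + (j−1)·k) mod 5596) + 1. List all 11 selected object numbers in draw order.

3888, 4309, 4730, 5151, 5572, 397, 818, 1239, 1660, 2081, 2502

Selection 1: 3888
Selection 2: 3888 + 421 = 4309
Selection 3: 4309 + 421 = 4730
Selection 4: 4730 + 421 = 5151
Selection 5: 5151 + 421 = 5572
Selection 6: 5572 + 421 = 5993 → 5993 − 5596 = 397
Selection 7: 397 + 421 = 818
Selection 8: 818 + 421 = 1239
Selection 9: 1239 + 421 = 1660
Selection 10: 1660 + 421 = 2081
Selection 11: 2081 + 421 = 2502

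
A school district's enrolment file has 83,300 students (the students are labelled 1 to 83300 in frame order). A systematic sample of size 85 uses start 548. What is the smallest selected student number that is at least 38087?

38768

k = 83300/85 = 980
Steps past start: ⌈(38087 − 548)/980⌉ = ⌈37539/980⌉ = 39
Selected student: 548 + 39×980 = 38768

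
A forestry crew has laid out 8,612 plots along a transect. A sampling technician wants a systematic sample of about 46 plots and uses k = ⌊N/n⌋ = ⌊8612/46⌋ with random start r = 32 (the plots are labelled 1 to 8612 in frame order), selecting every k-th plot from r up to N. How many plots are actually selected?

k = ⌊8612/46⌋ = 187
Achieved size = ⌊(8612 − 32)/187⌋ + 1 = ⌊8580/187⌋ + 1 = 45 + 1 = 46
(last selection: 32 + 45×187 = 8447 ≤ 8612; next would be 8634 > 8612)

46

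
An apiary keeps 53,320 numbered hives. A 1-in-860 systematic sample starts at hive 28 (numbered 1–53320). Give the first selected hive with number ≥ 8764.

9488

k = 860
Steps past start: ⌈(8764 − 28)/860⌉ = ⌈8736/860⌉ = 11
Selected hive: 28 + 11×860 = 9488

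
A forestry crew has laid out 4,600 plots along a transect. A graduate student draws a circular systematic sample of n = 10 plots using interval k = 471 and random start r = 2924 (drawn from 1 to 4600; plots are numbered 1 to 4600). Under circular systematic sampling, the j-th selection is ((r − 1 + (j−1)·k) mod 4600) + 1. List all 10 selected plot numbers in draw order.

2924, 3395, 3866, 4337, 208, 679, 1150, 1621, 2092, 2563

Selection 1: 2924
Selection 2: 2924 + 471 = 3395
Selection 3: 3395 + 471 = 3866
Selection 4: 3866 + 471 = 4337
Selection 5: 4337 + 471 = 4808 → 4808 − 4600 = 208
Selection 6: 208 + 471 = 679
Selection 7: 679 + 471 = 1150
Selection 8: 1150 + 471 = 1621
Selection 9: 1621 + 471 = 2092
Selection 10: 2092 + 471 = 2563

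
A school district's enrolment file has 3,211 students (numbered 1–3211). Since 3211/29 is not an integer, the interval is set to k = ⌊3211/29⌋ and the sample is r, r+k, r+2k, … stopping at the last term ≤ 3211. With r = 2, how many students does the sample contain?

k = ⌊3211/29⌋ = 110
Achieved size = ⌊(3211 − 2)/110⌋ + 1 = ⌊3209/110⌋ + 1 = 29 + 1 = 30
(last selection: 2 + 29×110 = 3192 ≤ 3211; next would be 3302 > 3211)

30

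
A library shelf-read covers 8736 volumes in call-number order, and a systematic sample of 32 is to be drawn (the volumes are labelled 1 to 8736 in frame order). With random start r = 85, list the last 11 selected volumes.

5818, 6091, 6364, 6637, 6910, 7183, 7456, 7729, 8002, 8275, 8548

k = N/n = 8736/32 = 273
22nd selection = 85 + 21×273 = 5818
23rd: 5818 + 273 = 6091
24th: 6091 + 273 = 6364
25th: 6364 + 273 = 6637
26th: 6637 + 273 = 6910
27th: 6910 + 273 = 7183
28th: 7183 + 273 = 7456
29th: 7456 + 273 = 7729
30th: 7729 + 273 = 8002
31st: 8002 + 273 = 8275
32nd: 8275 + 273 = 8548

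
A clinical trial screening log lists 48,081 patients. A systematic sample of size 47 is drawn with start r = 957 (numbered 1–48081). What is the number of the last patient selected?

48015

k = 48081/47 = 1023
47th selection = r + (47−1)·k = 957 + 46×1023 = 957 + 47058 = 48015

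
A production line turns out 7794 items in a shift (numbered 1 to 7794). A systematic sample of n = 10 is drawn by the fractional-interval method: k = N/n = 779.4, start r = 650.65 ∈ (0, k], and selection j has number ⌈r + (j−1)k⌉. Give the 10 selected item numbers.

j=1: r + 0k = 650.65 → ⌈·⌉ = 651
j=2: r + 1k = 1430.05 → ⌈·⌉ = 1431
j=3: r + 2k = 2209.45 → ⌈·⌉ = 2210
j=4: r + 3k = 2988.85 → ⌈·⌉ = 2989
j=5: r + 4k = 3768.25 → ⌈·⌉ = 3769
j=6: r + 5k = 4547.65 → ⌈·⌉ = 4548
j=7: r + 6k = 5327.05 → ⌈·⌉ = 5328
j=8: r + 7k = 6106.45 → ⌈·⌉ = 6107
j=9: r + 8k = 6885.85 → ⌈·⌉ = 6886
j=10: r + 9k = 7665.25 → ⌈·⌉ = 7666

651, 1431, 2210, 2989, 3769, 4548, 5328, 6107, 6886, 7666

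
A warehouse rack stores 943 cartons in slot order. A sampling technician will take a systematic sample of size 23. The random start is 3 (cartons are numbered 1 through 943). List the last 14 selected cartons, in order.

372, 413, 454, 495, 536, 577, 618, 659, 700, 741, 782, 823, 864, 905

k = N/n = 943/23 = 41
10th selection = 3 + 9×41 = 372
11th: 372 + 41 = 413
12th: 413 + 41 = 454
13th: 454 + 41 = 495
14th: 495 + 41 = 536
15th: 536 + 41 = 577
16th: 577 + 41 = 618
17th: 618 + 41 = 659
18th: 659 + 41 = 700
19th: 700 + 41 = 741
20th: 741 + 41 = 782
21st: 782 + 41 = 823
22nd: 823 + 41 = 864
23rd: 864 + 41 = 905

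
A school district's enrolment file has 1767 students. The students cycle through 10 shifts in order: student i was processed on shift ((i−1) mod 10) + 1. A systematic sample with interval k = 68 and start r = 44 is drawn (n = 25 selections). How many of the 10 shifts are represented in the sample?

Consecutive selections differ by k = 68, so their shift numbers differ by 68 mod 10 = 8.
gcd(68, 10) = 2, so the sample visits 10/2 = 5 distinct residues mod 10.
Start 44 is shift 4; the shifts hit are 2, 4, 6, 8, 10.

5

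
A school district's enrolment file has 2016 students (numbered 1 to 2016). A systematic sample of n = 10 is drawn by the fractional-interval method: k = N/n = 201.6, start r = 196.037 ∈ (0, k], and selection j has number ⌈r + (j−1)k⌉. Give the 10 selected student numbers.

j=1: r + 0k = 196.037 → ⌈·⌉ = 197
j=2: r + 1k = 397.637 → ⌈·⌉ = 398
j=3: r + 2k = 599.237 → ⌈·⌉ = 600
j=4: r + 3k = 800.837 → ⌈·⌉ = 801
j=5: r + 4k = 1002.437 → ⌈·⌉ = 1003
j=6: r + 5k = 1204.037 → ⌈·⌉ = 1205
j=7: r + 6k = 1405.637 → ⌈·⌉ = 1406
j=8: r + 7k = 1607.237 → ⌈·⌉ = 1608
j=9: r + 8k = 1808.837 → ⌈·⌉ = 1809
j=10: r + 9k = 2010.437 → ⌈·⌉ = 2011

197, 398, 600, 801, 1003, 1205, 1406, 1608, 1809, 2011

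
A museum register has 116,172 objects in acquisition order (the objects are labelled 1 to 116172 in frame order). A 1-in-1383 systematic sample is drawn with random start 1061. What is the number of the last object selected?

k = 1383
84th selection = r + (84−1)·k = 1061 + 83×1383 = 1061 + 114789 = 115850

115850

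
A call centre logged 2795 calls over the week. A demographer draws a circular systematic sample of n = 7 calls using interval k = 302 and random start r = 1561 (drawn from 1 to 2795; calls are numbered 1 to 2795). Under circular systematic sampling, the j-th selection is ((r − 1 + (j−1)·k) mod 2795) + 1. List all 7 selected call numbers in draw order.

Selection 1: 1561
Selection 2: 1561 + 302 = 1863
Selection 3: 1863 + 302 = 2165
Selection 4: 2165 + 302 = 2467
Selection 5: 2467 + 302 = 2769
Selection 6: 2769 + 302 = 3071 → 3071 − 2795 = 276
Selection 7: 276 + 302 = 578

1561, 1863, 2165, 2467, 2769, 276, 578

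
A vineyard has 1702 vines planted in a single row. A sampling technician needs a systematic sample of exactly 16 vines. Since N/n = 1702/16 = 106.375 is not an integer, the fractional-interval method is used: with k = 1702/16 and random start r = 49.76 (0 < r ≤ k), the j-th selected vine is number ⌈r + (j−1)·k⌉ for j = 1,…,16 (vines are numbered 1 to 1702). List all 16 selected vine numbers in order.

50, 157, 263, 369, 476, 582, 689, 795, 901, 1008, 1114, 1220, 1327, 1433, 1540, 1646

j=1: r + 0k = 49.76 → ⌈·⌉ = 50
j=2: r + 1k = 156.135 → ⌈·⌉ = 157
j=3: r + 2k = 262.51 → ⌈·⌉ = 263
j=4: r + 3k = 368.885 → ⌈·⌉ = 369
j=5: r + 4k = 475.26 → ⌈·⌉ = 476
j=6: r + 5k = 581.635 → ⌈·⌉ = 582
j=7: r + 6k = 688.01 → ⌈·⌉ = 689
j=8: r + 7k = 794.385 → ⌈·⌉ = 795
j=9: r + 8k = 900.76 → ⌈·⌉ = 901
j=10: r + 9k = 1007.135 → ⌈·⌉ = 1008
j=11: r + 10k = 1113.51 → ⌈·⌉ = 1114
j=12: r + 11k = 1219.885 → ⌈·⌉ = 1220
j=13: r + 12k = 1326.26 → ⌈·⌉ = 1327
j=14: r + 13k = 1432.635 → ⌈·⌉ = 1433
j=15: r + 14k = 1539.01 → ⌈·⌉ = 1540
j=16: r + 15k = 1645.385 → ⌈·⌉ = 1646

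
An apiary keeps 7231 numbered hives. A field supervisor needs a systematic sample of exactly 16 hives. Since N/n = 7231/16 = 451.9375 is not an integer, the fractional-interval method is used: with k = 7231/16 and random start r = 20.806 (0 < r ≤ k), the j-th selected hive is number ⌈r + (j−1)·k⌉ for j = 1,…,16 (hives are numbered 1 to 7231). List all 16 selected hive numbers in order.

j=1: r + 0k = 20.806 → ⌈·⌉ = 21
j=2: r + 1k = 472.7435 → ⌈·⌉ = 473
j=3: r + 2k = 924.681 → ⌈·⌉ = 925
j=4: r + 3k = 1376.6185 → ⌈·⌉ = 1377
j=5: r + 4k = 1828.556 → ⌈·⌉ = 1829
j=6: r + 5k = 2280.4935 → ⌈·⌉ = 2281
j=7: r + 6k = 2732.431 → ⌈·⌉ = 2733
j=8: r + 7k = 3184.3685 → ⌈·⌉ = 3185
j=9: r + 8k = 3636.306 → ⌈·⌉ = 3637
j=10: r + 9k = 4088.2435 → ⌈·⌉ = 4089
j=11: r + 10k = 4540.181 → ⌈·⌉ = 4541
j=12: r + 11k = 4992.1185 → ⌈·⌉ = 4993
j=13: r + 12k = 5444.056 → ⌈·⌉ = 5445
j=14: r + 13k = 5895.9935 → ⌈·⌉ = 5896
j=15: r + 14k = 6347.931 → ⌈·⌉ = 6348
j=16: r + 15k = 6799.8685 → ⌈·⌉ = 6800

21, 473, 925, 1377, 1829, 2281, 2733, 3185, 3637, 4089, 4541, 4993, 5445, 5896, 6348, 6800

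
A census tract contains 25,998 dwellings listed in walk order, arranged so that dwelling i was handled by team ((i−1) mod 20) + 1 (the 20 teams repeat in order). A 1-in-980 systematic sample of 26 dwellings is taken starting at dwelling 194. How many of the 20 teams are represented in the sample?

Consecutive selections differ by k = 980, so their team numbers differ by 980 mod 20 = 0.
gcd(980, 20) = 20, so the sample visits 20/20 = 1 distinct residues mod 20.
Start 194 is team 14; the teams hit are 14.

1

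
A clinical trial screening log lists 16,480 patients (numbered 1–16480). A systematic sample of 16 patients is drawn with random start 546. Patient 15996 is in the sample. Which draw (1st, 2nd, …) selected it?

k = 16480/16 = 1030
position = (15996 − 546)/1030 + 1 = 15450/1030 + 1 = 15 + 1 = 16

16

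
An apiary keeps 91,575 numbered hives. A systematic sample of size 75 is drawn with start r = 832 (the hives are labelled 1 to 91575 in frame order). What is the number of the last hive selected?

91186

k = 91575/75 = 1221
75th selection = r + (75−1)·k = 832 + 74×1221 = 832 + 90354 = 91186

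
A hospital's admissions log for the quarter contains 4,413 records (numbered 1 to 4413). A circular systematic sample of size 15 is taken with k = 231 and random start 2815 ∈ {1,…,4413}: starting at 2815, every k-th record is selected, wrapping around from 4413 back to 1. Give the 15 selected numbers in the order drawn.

Selection 1: 2815
Selection 2: 2815 + 231 = 3046
Selection 3: 3046 + 231 = 3277
Selection 4: 3277 + 231 = 3508
Selection 5: 3508 + 231 = 3739
Selection 6: 3739 + 231 = 3970
Selection 7: 3970 + 231 = 4201
Selection 8: 4201 + 231 = 4432 → 4432 − 4413 = 19
Selection 9: 19 + 231 = 250
Selection 10: 250 + 231 = 481
Selection 11: 481 + 231 = 712
Selection 12: 712 + 231 = 943
Selection 13: 943 + 231 = 1174
Selection 14: 1174 + 231 = 1405
Selection 15: 1405 + 231 = 1636

2815, 3046, 3277, 3508, 3739, 3970, 4201, 19, 250, 481, 712, 943, 1174, 1405, 1636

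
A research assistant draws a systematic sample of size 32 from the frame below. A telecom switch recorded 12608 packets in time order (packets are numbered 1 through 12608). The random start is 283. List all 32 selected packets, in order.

k = N/n = 12608/32 = 394
packet 1: 283
packet 2: 283 + 394 = 677
packet 3: 677 + 394 = 1071
packet 4: 1071 + 394 = 1465
packet 5: 1465 + 394 = 1859
packet 6: 1859 + 394 = 2253
packet 7: 2253 + 394 = 2647
packet 8: 2647 + 394 = 3041
packet 9: 3041 + 394 = 3435
packet 10: 3435 + 394 = 3829
packet 11: 3829 + 394 = 4223
packet 12: 4223 + 394 = 4617
packet 13: 4617 + 394 = 5011
packet 14: 5011 + 394 = 5405
packet 15: 5405 + 394 = 5799
packet 16: 5799 + 394 = 6193
packet 17: 6193 + 394 = 6587
packet 18: 6587 + 394 = 6981
packet 19: 6981 + 394 = 7375
packet 20: 7375 + 394 = 7769
packet 21: 7769 + 394 = 8163
packet 22: 8163 + 394 = 8557
packet 23: 8557 + 394 = 8951
packet 24: 8951 + 394 = 9345
packet 25: 9345 + 394 = 9739
packet 26: 9739 + 394 = 10133
packet 27: 10133 + 394 = 10527
packet 28: 10527 + 394 = 10921
packet 29: 10921 + 394 = 11315
packet 30: 11315 + 394 = 11709
packet 31: 11709 + 394 = 12103
packet 32: 12103 + 394 = 12497

283, 677, 1071, 1465, 1859, 2253, 2647, 3041, 3435, 3829, 4223, 4617, 5011, 5405, 5799, 6193, 6587, 6981, 7375, 7769, 8163, 8557, 8951, 9345, 9739, 10133, 10527, 10921, 11315, 11709, 12103, 12497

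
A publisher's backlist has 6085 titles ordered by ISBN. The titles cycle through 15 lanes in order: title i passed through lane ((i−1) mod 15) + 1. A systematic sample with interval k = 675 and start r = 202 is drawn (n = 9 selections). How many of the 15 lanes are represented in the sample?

Consecutive selections differ by k = 675, so their lane numbers differ by 675 mod 15 = 0.
gcd(675, 15) = 15, so the sample visits 15/15 = 1 distinct residues mod 15.
Start 202 is lane 7; the lanes hit are 7.

1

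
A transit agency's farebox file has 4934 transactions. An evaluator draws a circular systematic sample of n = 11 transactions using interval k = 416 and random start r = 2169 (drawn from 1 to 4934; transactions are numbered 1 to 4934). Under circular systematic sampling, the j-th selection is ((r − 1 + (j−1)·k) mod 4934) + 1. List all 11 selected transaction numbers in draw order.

Selection 1: 2169
Selection 2: 2169 + 416 = 2585
Selection 3: 2585 + 416 = 3001
Selection 4: 3001 + 416 = 3417
Selection 5: 3417 + 416 = 3833
Selection 6: 3833 + 416 = 4249
Selection 7: 4249 + 416 = 4665
Selection 8: 4665 + 416 = 5081 → 5081 − 4934 = 147
Selection 9: 147 + 416 = 563
Selection 10: 563 + 416 = 979
Selection 11: 979 + 416 = 1395

2169, 2585, 3001, 3417, 3833, 4249, 4665, 147, 563, 979, 1395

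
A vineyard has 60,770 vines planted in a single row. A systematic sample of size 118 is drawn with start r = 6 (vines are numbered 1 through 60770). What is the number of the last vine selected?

60261

k = 60770/118 = 515
118th selection = r + (118−1)·k = 6 + 117×515 = 6 + 60255 = 60261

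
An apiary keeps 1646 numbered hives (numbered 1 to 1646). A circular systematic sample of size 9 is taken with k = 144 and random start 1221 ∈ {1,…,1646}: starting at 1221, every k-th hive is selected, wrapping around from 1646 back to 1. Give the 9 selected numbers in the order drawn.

Selection 1: 1221
Selection 2: 1221 + 144 = 1365
Selection 3: 1365 + 144 = 1509
Selection 4: 1509 + 144 = 1653 → 1653 − 1646 = 7
Selection 5: 7 + 144 = 151
Selection 6: 151 + 144 = 295
Selection 7: 295 + 144 = 439
Selection 8: 439 + 144 = 583
Selection 9: 583 + 144 = 727

1221, 1365, 1509, 7, 151, 295, 439, 583, 727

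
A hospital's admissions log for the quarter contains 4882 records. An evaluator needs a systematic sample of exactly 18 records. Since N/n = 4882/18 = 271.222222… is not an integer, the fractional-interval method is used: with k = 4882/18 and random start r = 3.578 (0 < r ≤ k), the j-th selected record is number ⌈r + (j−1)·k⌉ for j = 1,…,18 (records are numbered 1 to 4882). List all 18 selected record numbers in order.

4, 275, 547, 818, 1089, 1360, 1631, 1903, 2174, 2445, 2716, 2988, 3259, 3530, 3801, 4072, 4344, 4615

j=1: r + 0k = 3.578 → ⌈·⌉ = 4
j=2: r + 1k = 274.800222… → ⌈·⌉ = 275
j=3: r + 2k = 546.022444… → ⌈·⌉ = 547
j=4: r + 3k = 817.244666… → ⌈·⌉ = 818
j=5: r + 4k = 1088.466888… → ⌈·⌉ = 1089
j=6: r + 5k = 1359.689111… → ⌈·⌉ = 1360
j=7: r + 6k = 1630.911333… → ⌈·⌉ = 1631
j=8: r + 7k = 1902.133555… → ⌈·⌉ = 1903
j=9: r + 8k = 2173.355777… → ⌈·⌉ = 2174
j=10: r + 9k = 2444.578 → ⌈·⌉ = 2445
j=11: r + 10k = 2715.800222… → ⌈·⌉ = 2716
j=12: r + 11k = 2987.022444… → ⌈·⌉ = 2988
j=13: r + 12k = 3258.244666… → ⌈·⌉ = 3259
j=14: r + 13k = 3529.466888… → ⌈·⌉ = 3530
j=15: r + 14k = 3800.689111… → ⌈·⌉ = 3801
j=16: r + 15k = 4071.911333… → ⌈·⌉ = 4072
j=17: r + 16k = 4343.133555… → ⌈·⌉ = 4344
j=18: r + 17k = 4614.355777… → ⌈·⌉ = 4615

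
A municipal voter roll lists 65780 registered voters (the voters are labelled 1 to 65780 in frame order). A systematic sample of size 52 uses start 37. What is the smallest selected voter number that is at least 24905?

25337

k = 65780/52 = 1265
Steps past start: ⌈(24905 − 37)/1265⌉ = ⌈24868/1265⌉ = 20
Selected voter: 37 + 20×1265 = 25337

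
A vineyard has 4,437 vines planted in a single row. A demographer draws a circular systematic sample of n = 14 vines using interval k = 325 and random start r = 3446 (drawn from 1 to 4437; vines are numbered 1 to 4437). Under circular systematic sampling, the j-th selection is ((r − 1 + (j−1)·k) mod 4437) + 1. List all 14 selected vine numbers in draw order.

3446, 3771, 4096, 4421, 309, 634, 959, 1284, 1609, 1934, 2259, 2584, 2909, 3234

Selection 1: 3446
Selection 2: 3446 + 325 = 3771
Selection 3: 3771 + 325 = 4096
Selection 4: 4096 + 325 = 4421
Selection 5: 4421 + 325 = 4746 → 4746 − 4437 = 309
Selection 6: 309 + 325 = 634
Selection 7: 634 + 325 = 959
Selection 8: 959 + 325 = 1284
Selection 9: 1284 + 325 = 1609
Selection 10: 1609 + 325 = 1934
Selection 11: 1934 + 325 = 2259
Selection 12: 2259 + 325 = 2584
Selection 13: 2584 + 325 = 2909
Selection 14: 2909 + 325 = 3234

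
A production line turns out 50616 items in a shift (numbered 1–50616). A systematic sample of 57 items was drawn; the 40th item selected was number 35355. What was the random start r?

k = 50616/57 = 888
r = 35355 − (40−1)×888 = 35355 − 34632 = 723

723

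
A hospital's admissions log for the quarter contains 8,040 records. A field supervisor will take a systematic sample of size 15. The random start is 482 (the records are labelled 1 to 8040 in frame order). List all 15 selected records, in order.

k = N/n = 8040/15 = 536
record 1: 482
record 2: 482 + 536 = 1018
record 3: 1018 + 536 = 1554
record 4: 1554 + 536 = 2090
record 5: 2090 + 536 = 2626
record 6: 2626 + 536 = 3162
record 7: 3162 + 536 = 3698
record 8: 3698 + 536 = 4234
record 9: 4234 + 536 = 4770
record 10: 4770 + 536 = 5306
record 11: 5306 + 536 = 5842
record 12: 5842 + 536 = 6378
record 13: 6378 + 536 = 6914
record 14: 6914 + 536 = 7450
record 15: 7450 + 536 = 7986

482, 1018, 1554, 2090, 2626, 3162, 3698, 4234, 4770, 5306, 5842, 6378, 6914, 7450, 7986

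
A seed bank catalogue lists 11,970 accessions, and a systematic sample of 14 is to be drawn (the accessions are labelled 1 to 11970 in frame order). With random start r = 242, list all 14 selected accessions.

k = N/n = 11970/14 = 855
accession 1: 242
accession 2: 242 + 855 = 1097
accession 3: 1097 + 855 = 1952
accession 4: 1952 + 855 = 2807
accession 5: 2807 + 855 = 3662
accession 6: 3662 + 855 = 4517
accession 7: 4517 + 855 = 5372
accession 8: 5372 + 855 = 6227
accession 9: 6227 + 855 = 7082
accession 10: 7082 + 855 = 7937
accession 11: 7937 + 855 = 8792
accession 12: 8792 + 855 = 9647
accession 13: 9647 + 855 = 10502
accession 14: 10502 + 855 = 11357

242, 1097, 1952, 2807, 3662, 4517, 5372, 6227, 7082, 7937, 8792, 9647, 10502, 11357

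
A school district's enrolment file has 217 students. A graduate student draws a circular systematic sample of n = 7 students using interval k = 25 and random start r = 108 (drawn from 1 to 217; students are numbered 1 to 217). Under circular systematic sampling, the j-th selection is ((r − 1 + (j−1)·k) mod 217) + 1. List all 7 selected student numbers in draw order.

108, 133, 158, 183, 208, 16, 41

Selection 1: 108
Selection 2: 108 + 25 = 133
Selection 3: 133 + 25 = 158
Selection 4: 158 + 25 = 183
Selection 5: 183 + 25 = 208
Selection 6: 208 + 25 = 233 → 233 − 217 = 16
Selection 7: 16 + 25 = 41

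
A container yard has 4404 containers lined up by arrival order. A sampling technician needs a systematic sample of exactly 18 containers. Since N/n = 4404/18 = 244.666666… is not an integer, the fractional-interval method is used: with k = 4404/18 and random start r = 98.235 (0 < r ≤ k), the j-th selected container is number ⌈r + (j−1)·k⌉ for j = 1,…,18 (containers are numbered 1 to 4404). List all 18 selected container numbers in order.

99, 343, 588, 833, 1077, 1322, 1567, 1811, 2056, 2301, 2545, 2790, 3035, 3279, 3524, 3769, 4013, 4258

j=1: r + 0k = 98.235 → ⌈·⌉ = 99
j=2: r + 1k = 342.901666… → ⌈·⌉ = 343
j=3: r + 2k = 587.568333… → ⌈·⌉ = 588
j=4: r + 3k = 832.235 → ⌈·⌉ = 833
j=5: r + 4k = 1076.901666… → ⌈·⌉ = 1077
j=6: r + 5k = 1321.568333… → ⌈·⌉ = 1322
j=7: r + 6k = 1566.235 → ⌈·⌉ = 1567
j=8: r + 7k = 1810.901666… → ⌈·⌉ = 1811
j=9: r + 8k = 2055.568333… → ⌈·⌉ = 2056
j=10: r + 9k = 2300.235 → ⌈·⌉ = 2301
j=11: r + 10k = 2544.901666… → ⌈·⌉ = 2545
j=12: r + 11k = 2789.568333… → ⌈·⌉ = 2790
j=13: r + 12k = 3034.235 → ⌈·⌉ = 3035
j=14: r + 13k = 3278.901666… → ⌈·⌉ = 3279
j=15: r + 14k = 3523.568333… → ⌈·⌉ = 3524
j=16: r + 15k = 3768.235 → ⌈·⌉ = 3769
j=17: r + 16k = 4012.901666… → ⌈·⌉ = 4013
j=18: r + 17k = 4257.568333… → ⌈·⌉ = 4258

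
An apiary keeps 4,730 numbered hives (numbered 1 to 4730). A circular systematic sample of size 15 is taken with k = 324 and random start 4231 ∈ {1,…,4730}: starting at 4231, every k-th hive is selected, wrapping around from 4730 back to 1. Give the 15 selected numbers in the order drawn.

4231, 4555, 149, 473, 797, 1121, 1445, 1769, 2093, 2417, 2741, 3065, 3389, 3713, 4037

Selection 1: 4231
Selection 2: 4231 + 324 = 4555
Selection 3: 4555 + 324 = 4879 → 4879 − 4730 = 149
Selection 4: 149 + 324 = 473
Selection 5: 473 + 324 = 797
Selection 6: 797 + 324 = 1121
Selection 7: 1121 + 324 = 1445
Selection 8: 1445 + 324 = 1769
Selection 9: 1769 + 324 = 2093
Selection 10: 2093 + 324 = 2417
Selection 11: 2417 + 324 = 2741
Selection 12: 2741 + 324 = 3065
Selection 13: 3065 + 324 = 3389
Selection 14: 3389 + 324 = 3713
Selection 15: 3713 + 324 = 4037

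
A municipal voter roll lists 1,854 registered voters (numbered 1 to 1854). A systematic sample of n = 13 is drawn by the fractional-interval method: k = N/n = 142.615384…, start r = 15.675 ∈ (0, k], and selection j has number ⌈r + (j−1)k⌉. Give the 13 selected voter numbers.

16, 159, 301, 444, 587, 729, 872, 1014, 1157, 1300, 1442, 1585, 1728

j=1: r + 0k = 15.675 → ⌈·⌉ = 16
j=2: r + 1k = 158.290384… → ⌈·⌉ = 159
j=3: r + 2k = 300.905769… → ⌈·⌉ = 301
j=4: r + 3k = 443.521153… → ⌈·⌉ = 444
j=5: r + 4k = 586.136538… → ⌈·⌉ = 587
j=6: r + 5k = 728.751923… → ⌈·⌉ = 729
j=7: r + 6k = 871.367307… → ⌈·⌉ = 872
j=8: r + 7k = 1013.982692… → ⌈·⌉ = 1014
j=9: r + 8k = 1156.598076… → ⌈·⌉ = 1157
j=10: r + 9k = 1299.213461… → ⌈·⌉ = 1300
j=11: r + 10k = 1441.828846… → ⌈·⌉ = 1442
j=12: r + 11k = 1584.444230… → ⌈·⌉ = 1585
j=13: r + 12k = 1727.059615… → ⌈·⌉ = 1728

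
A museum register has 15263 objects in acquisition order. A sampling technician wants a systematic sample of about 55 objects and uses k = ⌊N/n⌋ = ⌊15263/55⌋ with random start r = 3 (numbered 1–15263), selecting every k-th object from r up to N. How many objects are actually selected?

k = ⌊15263/55⌋ = 277
Achieved size = ⌊(15263 − 3)/277⌋ + 1 = ⌊15260/277⌋ + 1 = 55 + 1 = 56
(last selection: 3 + 55×277 = 15238 ≤ 15263; next would be 15515 > 15263)

56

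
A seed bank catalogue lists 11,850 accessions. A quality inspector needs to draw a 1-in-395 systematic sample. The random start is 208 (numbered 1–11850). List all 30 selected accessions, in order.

208, 603, 998, 1393, 1788, 2183, 2578, 2973, 3368, 3763, 4158, 4553, 4948, 5343, 5738, 6133, 6528, 6923, 7318, 7713, 8108, 8503, 8898, 9293, 9688, 10083, 10478, 10873, 11268, 11663

accession 1: 208
accession 2: 208 + 395 = 603
accession 3: 603 + 395 = 998
accession 4: 998 + 395 = 1393
accession 5: 1393 + 395 = 1788
accession 6: 1788 + 395 = 2183
accession 7: 2183 + 395 = 2578
accession 8: 2578 + 395 = 2973
accession 9: 2973 + 395 = 3368
accession 10: 3368 + 395 = 3763
accession 11: 3763 + 395 = 4158
accession 12: 4158 + 395 = 4553
accession 13: 4553 + 395 = 4948
accession 14: 4948 + 395 = 5343
accession 15: 5343 + 395 = 5738
accession 16: 5738 + 395 = 6133
accession 17: 6133 + 395 = 6528
accession 18: 6528 + 395 = 6923
accession 19: 6923 + 395 = 7318
accession 20: 7318 + 395 = 7713
accession 21: 7713 + 395 = 8108
accession 22: 8108 + 395 = 8503
accession 23: 8503 + 395 = 8898
accession 24: 8898 + 395 = 9293
accession 25: 9293 + 395 = 9688
accession 26: 9688 + 395 = 10083
accession 27: 10083 + 395 = 10478
accession 28: 10478 + 395 = 10873
accession 29: 10873 + 395 = 11268
accession 30: 11268 + 395 = 11663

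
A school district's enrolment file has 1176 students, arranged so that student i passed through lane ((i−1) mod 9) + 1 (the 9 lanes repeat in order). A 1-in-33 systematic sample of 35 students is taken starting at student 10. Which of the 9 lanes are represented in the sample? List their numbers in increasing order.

Consecutive selections differ by k = 33, so their lane numbers differ by 33 mod 9 = 6.
gcd(33, 9) = 3, so the sample visits 9/3 = 3 distinct residues mod 9.
Start 10 is lane 1; the lanes hit are 1, 4, 7.

1, 4, 7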